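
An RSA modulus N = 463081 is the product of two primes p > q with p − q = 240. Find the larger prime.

811

Since p = q + 240, we have 463081 = q(q + 240), so q² + 240q − 463081 = 0.
Discriminant: 240² + 4·463081 = 57600 + 1852324 = 1909924; √1909924 = 1382.
q = (−240 + 1382)/2 = 571, and p = q + 240 = 811.
Check: 571 · 811 = 463081.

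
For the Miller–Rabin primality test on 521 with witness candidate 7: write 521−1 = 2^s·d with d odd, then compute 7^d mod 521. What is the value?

521 − 1 = 520 = 2^3 · 65, so d = 65.
7^1 ≡ 7 (mod 521)
7^2 ≡ 7^2 = 49 ≡ 49 (mod 521)
7^4 ≡ 49^2 = 2401 ≡ 317 (mod 521)
7^8 ≡ 317^2 = 100489 ≡ 457 (mod 521)
7^16 ≡ 457^2 = 208849 ≡ 449 (mod 521)
7^32 ≡ 449^2 = 201601 ≡ 495 (mod 521)
7^64 ≡ 495^2 = 245025 ≡ 155 (mod 521)
65 = 64 + 1 in binary powers of 2.
So 7^65 ≡ 155 · 7 ≡ 43 (mod 521).
Squaring chain: 43 → 286 → 520; reaches −1, so base 7 does not prove 521 composite.

43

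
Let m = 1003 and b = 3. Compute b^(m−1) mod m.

144

3^1 ≡ 3 (mod 1003)
3^2 ≡ 3^2 = 9 ≡ 9 (mod 1003)
3^4 ≡ 9^2 = 81 ≡ 81 (mod 1003)
3^8 ≡ 81^2 = 6561 ≡ 543 (mod 1003)
3^16 ≡ 543^2 = 294849 ≡ 970 (mod 1003)
3^32 ≡ 970^2 = 940900 ≡ 86 (mod 1003)
3^64 ≡ 86^2 = 7396 ≡ 375 (mod 1003)
3^128 ≡ 375^2 = 140625 ≡ 205 (mod 1003)
3^256 ≡ 205^2 = 42025 ≡ 902 (mod 1003)
3^512 ≡ 902^2 = 813604 ≡ 171 (mod 1003)
1002 = 512 + 256 + 128 + 64 + 32 + 8 + 2 in binary powers of 2.
So 3^1002 ≡ 171 · 902 · 205 · 375 · 86 · 543 · 9 ≡ 144 (mod 1003).
Since 144 ≠ 1, base 3 is a Fermat witness: 1003 is composite.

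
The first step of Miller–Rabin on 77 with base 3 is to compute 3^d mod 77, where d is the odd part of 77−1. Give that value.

77 − 1 = 76 = 2^2 · 19, so d = 19.
3^1 ≡ 3 (mod 77)
3^2 ≡ 3^2 = 9 ≡ 9 (mod 77)
3^4 ≡ 9^2 = 81 ≡ 4 (mod 77)
3^8 ≡ 4^2 = 16 ≡ 16 (mod 77)
3^16 ≡ 16^2 = 256 ≡ 25 (mod 77)
19 = 16 + 2 + 1 in binary powers of 2.
So 3^19 ≡ 25 · 9 · 3 ≡ 59 (mod 77).
Squaring chain: 59 → 16; never reaches −1, so base 3 is a Miller–Rabin witness that 77 is composite.

59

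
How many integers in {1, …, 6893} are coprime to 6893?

6720

Factor: 6893 = 61 · 113.
φ(6893) = (61−1) · (113−1) = 60 · 112 = 6720.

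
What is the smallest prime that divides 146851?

19

146851 is odd.
Digit sum 25, not divisible by 3.
Ends in 1: not divisible by 5.
7: 146851 = 7·20978 + 5
11: 146851 = 11·13350 + 1
13: 146851 = 13·11296 + 3
17: 146851 = 17·8638 + 5
19: 146851 = 19·7729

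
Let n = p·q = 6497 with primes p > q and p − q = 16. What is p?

Since p = q + 16, we have 6497 = q(q + 16), so q² + 16q − 6497 = 0.
Discriminant: 16² + 4·6497 = 256 + 25988 = 26244; √26244 = 162.
q = (−16 + 162)/2 = 73, and p = q + 16 = 89.
Check: 73 · 89 = 6497.

89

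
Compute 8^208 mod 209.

8^1 ≡ 8 (mod 209)
8^2 ≡ 8^2 = 64 ≡ 64 (mod 209)
8^4 ≡ 64^2 = 4096 ≡ 125 (mod 209)
8^8 ≡ 125^2 = 15625 ≡ 159 (mod 209)
8^16 ≡ 159^2 = 25281 ≡ 201 (mod 209)
8^32 ≡ 201^2 = 40401 ≡ 64 (mod 209)
8^64 ≡ 64^2 = 4096 ≡ 125 (mod 209)
8^128 ≡ 125^2 = 15625 ≡ 159 (mod 209)
208 = 128 + 64 + 16 in binary powers of 2.
So 8^208 ≡ 159 · 125 · 201 ≡ 49 (mod 209).
Since 49 ≠ 1, base 8 is a Fermat witness: 209 is composite.

49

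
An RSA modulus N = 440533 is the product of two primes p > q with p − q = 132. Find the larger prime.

Since p = q + 132, we have 440533 = q(q + 132), so q² + 132q − 440533 = 0.
Discriminant: 132² + 4·440533 = 17424 + 1762132 = 1779556; √1779556 = 1334.
q = (−132 + 1334)/2 = 601, and p = q + 132 = 733.
Check: 601 · 733 = 440533.

733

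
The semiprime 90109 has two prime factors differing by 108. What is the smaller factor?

Since p = q + 108, we have 90109 = q(q + 108), so q² + 108q − 90109 = 0.
Discriminant: 108² + 4·90109 = 11664 + 360436 = 372100; √372100 = 610.
q = (−108 + 610)/2 = 251, and p = q + 108 = 359.
Check: 251 · 359 = 90109.

251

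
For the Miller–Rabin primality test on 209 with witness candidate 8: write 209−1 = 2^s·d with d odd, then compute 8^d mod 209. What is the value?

160

209 − 1 = 208 = 2^4 · 13, so d = 13.
8^1 ≡ 8 (mod 209)
8^2 ≡ 8^2 = 64 ≡ 64 (mod 209)
8^4 ≡ 64^2 = 4096 ≡ 125 (mod 209)
8^8 ≡ 125^2 = 15625 ≡ 159 (mod 209)
13 = 8 + 4 + 1 in binary powers of 2.
So 8^13 ≡ 159 · 125 · 8 ≡ 160 (mod 209).
Squaring chain: 160 → 102 → 163 → 26; never reaches −1, so base 8 is a Miller–Rabin witness that 209 is composite.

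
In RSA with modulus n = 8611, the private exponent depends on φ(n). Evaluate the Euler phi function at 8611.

Factor: 8611 = 79 · 109.
φ(8611) = (79−1) · (109−1) = 78 · 108 = 8424.

8424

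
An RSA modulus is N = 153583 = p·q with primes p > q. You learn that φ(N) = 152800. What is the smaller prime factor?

383

φ(n) = (p−1)(q−1) = n − (p+q) + 1, so p + q = 153583 − 152800 + 1 = 784.
p and q are the roots of t² − 784t + 153583 = 0.
Discriminant: 784² − 4·153583 = 614656 − 614332 = 324; √324 = 18.
q = (784 − 18)/2 = 383, p = (784 + 18)/2 = 401.
Check: 383 · 401 = 153583.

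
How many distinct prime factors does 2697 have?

3

2697 = 3 · 899
899 = 29 · 31
2697 = 3 · 29 · 31, which has 3 distinct prime factors.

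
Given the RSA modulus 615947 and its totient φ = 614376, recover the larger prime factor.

829

φ(n) = (p−1)(q−1) = n − (p+q) + 1, so p + q = 615947 − 614376 + 1 = 1572.
p and q are the roots of t² − 1572t + 615947 = 0.
Discriminant: 1572² − 4·615947 = 2471184 − 2463788 = 7396; √7396 = 86.
q = (1572 − 86)/2 = 743, p = (1572 + 86)/2 = 829.
Check: 743 · 829 = 615947.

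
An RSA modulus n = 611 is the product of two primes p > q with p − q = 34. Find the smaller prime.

Since p = q + 34, we have 611 = q(q + 34), so q² + 34q − 611 = 0.
Discriminant: 34² + 4·611 = 1156 + 2444 = 3600; √3600 = 60.
q = (−34 + 60)/2 = 13, and p = q + 34 = 47.
Check: 13 · 47 = 611.

13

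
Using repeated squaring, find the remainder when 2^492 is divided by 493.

2^1 ≡ 2 (mod 493)
2^2 ≡ 2^2 = 4 ≡ 4 (mod 493)
2^4 ≡ 4^2 = 16 ≡ 16 (mod 493)
2^8 ≡ 16^2 = 256 ≡ 256 (mod 493)
2^16 ≡ 256^2 = 65536 ≡ 460 (mod 493)
2^32 ≡ 460^2 = 211600 ≡ 103 (mod 493)
2^64 ≡ 103^2 = 10609 ≡ 256 (mod 493)
2^128 ≡ 256^2 = 65536 ≡ 460 (mod 493)
2^256 ≡ 460^2 = 211600 ≡ 103 (mod 493)
492 = 256 + 128 + 64 + 32 + 8 + 4 in binary powers of 2.
So 2^492 ≡ 103 · 460 · 256 · 103 · 256 · 16 ≡ 373 (mod 493).
Since 373 ≠ 1, base 2 is a Fermat witness: 493 is composite.

373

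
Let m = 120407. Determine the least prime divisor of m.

120407 is odd.
Digit sum 14, not divisible by 3.
Ends in 7: not divisible by 5.
7: 120407 = 7·17201

7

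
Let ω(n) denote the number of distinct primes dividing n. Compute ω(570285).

570285 = 3^2 · 63365
63365 = 5 · 12673
12673 = 19 · 667
667 = 23 · 29
570285 = 3^2 · 5 · 19 · 23 · 29, which has 5 distinct prime factors.

5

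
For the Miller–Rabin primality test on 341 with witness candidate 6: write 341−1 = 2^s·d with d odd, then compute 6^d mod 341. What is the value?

285

341 − 1 = 340 = 2^2 · 85, so d = 85.
6^1 ≡ 6 (mod 341)
6^2 ≡ 6^2 = 36 ≡ 36 (mod 341)
6^4 ≡ 36^2 = 1296 ≡ 273 (mod 341)
6^8 ≡ 273^2 = 74529 ≡ 191 (mod 341)
6^16 ≡ 191^2 = 36481 ≡ 335 (mod 341)
6^32 ≡ 335^2 = 112225 ≡ 36 (mod 341)
6^64 ≡ 36^2 = 1296 ≡ 273 (mod 341)
85 = 64 + 16 + 4 + 1 in binary powers of 2.
So 6^85 ≡ 273 · 335 · 273 · 6 ≡ 285 (mod 341).
Squaring chain: 285 → 67; never reaches −1, so base 6 is a Miller–Rabin witness that 341 is composite.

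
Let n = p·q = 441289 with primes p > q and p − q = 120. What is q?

607

Since p = q + 120, we have 441289 = q(q + 120), so q² + 120q − 441289 = 0.
Discriminant: 120² + 4·441289 = 14400 + 1765156 = 1779556; √1779556 = 1334.
q = (−120 + 1334)/2 = 607, and p = q + 120 = 727.
Check: 607 · 727 = 441289.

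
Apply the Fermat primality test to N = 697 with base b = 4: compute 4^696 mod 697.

4^1 ≡ 4 (mod 697)
4^2 ≡ 4^2 = 16 ≡ 16 (mod 697)
4^4 ≡ 16^2 = 256 ≡ 256 (mod 697)
4^8 ≡ 256^2 = 65536 ≡ 18 (mod 697)
4^16 ≡ 18^2 = 324 ≡ 324 (mod 697)
4^32 ≡ 324^2 = 104976 ≡ 426 (mod 697)
4^64 ≡ 426^2 = 181476 ≡ 256 (mod 697)
4^128 ≡ 256^2 = 65536 ≡ 18 (mod 697)
4^256 ≡ 18^2 = 324 ≡ 324 (mod 697)
4^512 ≡ 324^2 = 104976 ≡ 426 (mod 697)
696 = 512 + 128 + 32 + 16 + 8 in binary powers of 2.
So 4^696 ≡ 426 · 18 · 426 · 324 · 18 ≡ 324 (mod 697).
Since 324 ≠ 1, base 4 is a Fermat witness: 697 is composite.

324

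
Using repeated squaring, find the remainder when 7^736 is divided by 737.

301

7^1 ≡ 7 (mod 737)
7^2 ≡ 7^2 = 49 ≡ 49 (mod 737)
7^4 ≡ 49^2 = 2401 ≡ 190 (mod 737)
7^8 ≡ 190^2 = 36100 ≡ 724 (mod 737)
7^16 ≡ 724^2 = 524176 ≡ 169 (mod 737)
7^32 ≡ 169^2 = 28561 ≡ 555 (mod 737)
7^64 ≡ 555^2 = 308025 ≡ 696 (mod 737)
7^128 ≡ 696^2 = 484416 ≡ 207 (mod 737)
7^256 ≡ 207^2 = 42849 ≡ 103 (mod 737)
7^512 ≡ 103^2 = 10609 ≡ 291 (mod 737)
736 = 512 + 128 + 64 + 32 in binary powers of 2.
So 7^736 ≡ 291 · 207 · 696 · 555 ≡ 301 (mod 737).
Since 301 ≠ 1, base 7 is a Fermat witness: 737 is composite.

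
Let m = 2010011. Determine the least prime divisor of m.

61

2010011 is odd.
Digit sum 5, not divisible by 3.
Ends in 1: not divisible by 5.
7: 2010011 = 7·287144 + 3
11: 2010011 = 11·182728 + 3
13: 2010011 = 13·154616 + 3
17: 2010011 = 17·118235 + 16
19: 2010011 = 19·105790 + 1
23: 2010011 = 23·87391 + 18
29: 2010011 = 29·69310 + 21
31: 2010011 = 31·64839 + 2
37: 2010011 = 37·54324 + 23
41: 2010011 = 41·49024 + 27
43: 2010011 = 43·46744 + 19
47: 2010011 = 47·42766 + 9
53: 2010011 = 53·37924 + 39
59: 2010011 = 59·34067 + 58
61: 2010011 = 61·32951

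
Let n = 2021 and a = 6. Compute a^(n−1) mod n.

1511

6^1 ≡ 6 (mod 2021)
6^2 ≡ 6^2 = 36 ≡ 36 (mod 2021)
6^4 ≡ 36^2 = 1296 ≡ 1296 (mod 2021)
6^8 ≡ 1296^2 = 1679616 ≡ 165 (mod 2021)
6^16 ≡ 165^2 = 27225 ≡ 952 (mod 2021)
6^32 ≡ 952^2 = 906304 ≡ 896 (mod 2021)
6^64 ≡ 896^2 = 802816 ≡ 479 (mod 2021)
6^128 ≡ 479^2 = 229441 ≡ 1068 (mod 2021)
6^256 ≡ 1068^2 = 1140624 ≡ 780 (mod 2021)
6^512 ≡ 780^2 = 608400 ≡ 79 (mod 2021)
6^1024 ≡ 79^2 = 6241 ≡ 178 (mod 2021)
2020 = 1024 + 512 + 256 + 128 + 64 + 32 + 4 in binary powers of 2.
So 6^2020 ≡ 178 · 79 · 780 · 1068 · 479 · 896 · 1296 ≡ 1511 (mod 2021).
Since 1511 ≠ 1, base 6 is a Fermat witness: 2021 is composite.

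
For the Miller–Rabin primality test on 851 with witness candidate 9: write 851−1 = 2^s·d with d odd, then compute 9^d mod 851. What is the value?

303

851 − 1 = 850 = 2^1 · 425, so d = 425.
9^1 ≡ 9 (mod 851)
9^2 ≡ 9^2 = 81 ≡ 81 (mod 851)
9^4 ≡ 81^2 = 6561 ≡ 604 (mod 851)
9^8 ≡ 604^2 = 364816 ≡ 588 (mod 851)
9^16 ≡ 588^2 = 345744 ≡ 238 (mod 851)
9^32 ≡ 238^2 = 56644 ≡ 478 (mod 851)
9^64 ≡ 478^2 = 228484 ≡ 416 (mod 851)
9^128 ≡ 416^2 = 173056 ≡ 303 (mod 851)
9^256 ≡ 303^2 = 91809 ≡ 752 (mod 851)
425 = 256 + 128 + 32 + 8 + 1 in binary powers of 2.
So 9^425 ≡ 752 · 303 · 478 · 588 · 9 ≡ 303 (mod 851).
Squaring chain: 303; never reaches −1, so base 9 is a Miller–Rabin witness that 851 is composite.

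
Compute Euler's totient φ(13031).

Factor: 13031 = 83 · 157.
φ(13031) = (83−1) · (157−1) = 82 · 156 = 12792.

12792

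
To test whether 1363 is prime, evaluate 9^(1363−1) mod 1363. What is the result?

1051

9^1 ≡ 9 (mod 1363)
9^2 ≡ 9^2 = 81 ≡ 81 (mod 1363)
9^4 ≡ 81^2 = 6561 ≡ 1109 (mod 1363)
9^8 ≡ 1109^2 = 1229881 ≡ 455 (mod 1363)
9^16 ≡ 455^2 = 207025 ≡ 1212 (mod 1363)
9^32 ≡ 1212^2 = 1468944 ≡ 993 (mod 1363)
9^64 ≡ 993^2 = 986049 ≡ 600 (mod 1363)
9^128 ≡ 600^2 = 360000 ≡ 168 (mod 1363)
9^256 ≡ 168^2 = 28224 ≡ 964 (mod 1363)
9^512 ≡ 964^2 = 929296 ≡ 1093 (mod 1363)
9^1024 ≡ 1093^2 = 1194649 ≡ 661 (mod 1363)
1362 = 1024 + 256 + 64 + 16 + 2 in binary powers of 2.
So 9^1362 ≡ 661 · 964 · 600 · 1212 · 81 ≡ 1051 (mod 1363).
Since 1051 ≠ 1, base 9 is a Fermat witness: 1363 is composite.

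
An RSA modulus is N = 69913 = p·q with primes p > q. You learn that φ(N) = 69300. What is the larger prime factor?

φ(n) = (p−1)(q−1) = n − (p+q) + 1, so p + q = 69913 − 69300 + 1 = 614.
p and q are the roots of t² − 614t + 69913 = 0.
Discriminant: 614² − 4·69913 = 376996 − 279652 = 97344; √97344 = 312.
q = (614 − 312)/2 = 151, p = (614 + 312)/2 = 463.
Check: 151 · 463 = 69913.

463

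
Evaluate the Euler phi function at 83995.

Factor: 83995 = 5 · 107 · 157.
φ(83995) = (5−1) · (107−1) · (157−1) = 4 · 106 · 156 = 66144.

66144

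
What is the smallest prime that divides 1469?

13

1469 is odd.
Digit sum 20, not divisible by 3.
Ends in 9: not divisible by 5.
7: 1469 = 7·209 + 6
11: 1469 = 11·133 + 6
13: 1469 = 13·113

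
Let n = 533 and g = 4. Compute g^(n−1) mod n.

139

4^1 ≡ 4 (mod 533)
4^2 ≡ 4^2 = 16 ≡ 16 (mod 533)
4^4 ≡ 16^2 = 256 ≡ 256 (mod 533)
4^8 ≡ 256^2 = 65536 ≡ 510 (mod 533)
4^16 ≡ 510^2 = 260100 ≡ 529 (mod 533)
4^32 ≡ 529^2 = 279841 ≡ 16 (mod 533)
4^64 ≡ 16^2 = 256 ≡ 256 (mod 533)
4^128 ≡ 256^2 = 65536 ≡ 510 (mod 533)
4^256 ≡ 510^2 = 260100 ≡ 529 (mod 533)
4^512 ≡ 529^2 = 279841 ≡ 16 (mod 533)
532 = 512 + 16 + 4 in binary powers of 2.
So 4^532 ≡ 16 · 529 · 256 ≡ 139 (mod 533).
Since 139 ≠ 1, base 4 is a Fermat witness: 533 is composite.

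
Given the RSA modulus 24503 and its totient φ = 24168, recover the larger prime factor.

229

φ(n) = (p−1)(q−1) = n − (p+q) + 1, so p + q = 24503 − 24168 + 1 = 336.
p and q are the roots of t² − 336t + 24503 = 0.
Discriminant: 336² − 4·24503 = 112896 − 98012 = 14884; √14884 = 122.
q = (336 − 122)/2 = 107, p = (336 + 122)/2 = 229.
Check: 107 · 229 = 24503.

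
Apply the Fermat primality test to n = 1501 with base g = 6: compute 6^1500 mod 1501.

6^1 ≡ 6 (mod 1501)
6^2 ≡ 6^2 = 36 ≡ 36 (mod 1501)
6^4 ≡ 36^2 = 1296 ≡ 1296 (mod 1501)
6^8 ≡ 1296^2 = 1679616 ≡ 1498 (mod 1501)
6^16 ≡ 1498^2 = 2244004 ≡ 9 (mod 1501)
6^32 ≡ 9^2 = 81 ≡ 81 (mod 1501)
6^64 ≡ 81^2 = 6561 ≡ 557 (mod 1501)
6^128 ≡ 557^2 = 310249 ≡ 1043 (mod 1501)
6^256 ≡ 1043^2 = 1087849 ≡ 1125 (mod 1501)
6^512 ≡ 1125^2 = 1265625 ≡ 282 (mod 1501)
6^1024 ≡ 282^2 = 79524 ≡ 1472 (mod 1501)
1500 = 1024 + 256 + 128 + 64 + 16 + 8 + 4 in binary powers of 2.
So 6^1500 ≡ 1472 · 1125 · 1043 · 557 · 9 · 1498 · 1296 ≡ 87 (mod 1501).
Since 87 ≠ 1, base 6 is a Fermat witness: 1501 is composite.

87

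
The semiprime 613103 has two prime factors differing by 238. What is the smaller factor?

673

Since p = q + 238, we have 613103 = q(q + 238), so q² + 238q − 613103 = 0.
Discriminant: 238² + 4·613103 = 56644 + 2452412 = 2509056; √2509056 = 1584.
q = (−238 + 1584)/2 = 673, and p = q + 238 = 911.
Check: 673 · 911 = 613103.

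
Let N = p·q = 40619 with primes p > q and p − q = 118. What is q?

151

Since p = q + 118, we have 40619 = q(q + 118), so q² + 118q − 40619 = 0.
Discriminant: 118² + 4·40619 = 13924 + 162476 = 176400; √176400 = 420.
q = (−118 + 420)/2 = 151, and p = q + 118 = 269.
Check: 151 · 269 = 40619.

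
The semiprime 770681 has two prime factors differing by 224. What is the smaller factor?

Since p = q + 224, we have 770681 = q(q + 224), so q² + 224q − 770681 = 0.
Discriminant: 224² + 4·770681 = 50176 + 3082724 = 3132900; √3132900 = 1770.
q = (−224 + 1770)/2 = 773, and p = q + 224 = 997.
Check: 773 · 997 = 770681.

773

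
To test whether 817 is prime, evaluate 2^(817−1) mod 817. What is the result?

2^1 ≡ 2 (mod 817)
2^2 ≡ 2^2 = 4 ≡ 4 (mod 817)
2^4 ≡ 4^2 = 16 ≡ 16 (mod 817)
2^8 ≡ 16^2 = 256 ≡ 256 (mod 817)
2^16 ≡ 256^2 = 65536 ≡ 176 (mod 817)
2^32 ≡ 176^2 = 30976 ≡ 747 (mod 817)
2^64 ≡ 747^2 = 558009 ≡ 815 (mod 817)
2^128 ≡ 815^2 = 664225 ≡ 4 (mod 817)
2^256 ≡ 4^2 = 16 ≡ 16 (mod 817)
2^512 ≡ 16^2 = 256 ≡ 256 (mod 817)
816 = 512 + 256 + 32 + 16 in binary powers of 2.
So 2^816 ≡ 256 · 16 · 747 · 176 ≡ 102 (mod 817).
Since 102 ≠ 1, base 2 is a Fermat witness: 817 is composite.

102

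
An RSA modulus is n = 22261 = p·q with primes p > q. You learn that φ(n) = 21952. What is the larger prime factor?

φ(n) = (p−1)(q−1) = n − (p+q) + 1, so p + q = 22261 − 21952 + 1 = 310.
p and q are the roots of t² − 310t + 22261 = 0.
Discriminant: 310² − 4·22261 = 96100 − 89044 = 7056; √7056 = 84.
q = (310 − 84)/2 = 113, p = (310 + 84)/2 = 197.
Check: 113 · 197 = 22261.

197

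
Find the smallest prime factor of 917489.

37

917489 is odd.
Digit sum 38, not divisible by 3.
Ends in 9: not divisible by 5.
7: 917489 = 7·131069 + 6
11: 917489 = 11·83408 + 1
13: 917489 = 13·70576 + 1
17: 917489 = 17·53969 + 16
19: 917489 = 19·48288 + 17
23: 917489 = 23·39890 + 19
29: 917489 = 29·31637 + 16
31: 917489 = 31·29596 + 13
37: 917489 = 37·24797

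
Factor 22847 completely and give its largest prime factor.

22847 = 11 · 2077
2077 = 31 · 67
67 is prime.
So 22847 = 11 · 31 · 67; the largest prime factor is 67.

67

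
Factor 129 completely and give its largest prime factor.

43

129 = 3 · 43
43 is prime.
So 129 = 3 · 43; the largest prime factor is 43.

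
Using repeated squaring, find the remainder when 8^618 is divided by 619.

1

8^1 ≡ 8 (mod 619)
8^2 ≡ 8^2 = 64 ≡ 64 (mod 619)
8^4 ≡ 64^2 = 4096 ≡ 382 (mod 619)
8^8 ≡ 382^2 = 145924 ≡ 459 (mod 619)
8^16 ≡ 459^2 = 210681 ≡ 221 (mod 619)
8^32 ≡ 221^2 = 48841 ≡ 559 (mod 619)
8^64 ≡ 559^2 = 312481 ≡ 505 (mod 619)
8^128 ≡ 505^2 = 255025 ≡ 616 (mod 619)
8^256 ≡ 616^2 = 379456 ≡ 9 (mod 619)
8^512 ≡ 9^2 = 81 ≡ 81 (mod 619)
618 = 512 + 64 + 32 + 8 + 2 in binary powers of 2.
So 8^618 ≡ 81 · 505 · 559 · 459 · 64 ≡ 1 (mod 619).
Since the result is 1, base 8 gives no evidence that 619 is composite.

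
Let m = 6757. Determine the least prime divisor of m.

29

6757 is odd.
Digit sum 25, not divisible by 3.
Ends in 7: not divisible by 5.
7: 6757 = 7·965 + 2
11: 6757 = 11·614 + 3
13: 6757 = 13·519 + 10
17: 6757 = 17·397 + 8
19: 6757 = 19·355 + 12
23: 6757 = 23·293 + 18
29: 6757 = 29·233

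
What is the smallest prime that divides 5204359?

5204359 is odd.
Digit sum 28, not divisible by 3.
Ends in 9: not divisible by 5.
7: 5204359 = 7·743479 + 6
11: 5204359 = 11·473123 + 6
13: 5204359 = 13·400335 + 4
17: 5204359 = 17·306138 + 13
19: 5204359 = 19·273913 + 12
23: 5204359 = 23·226276 + 11
29: 5204359 = 29·179460 + 19
31: 5204359 = 31·167882 + 17
37: 5204359 = 37·140658 + 13
41: 5204359 = 41·126935 + 24
43: 5204359 = 43·121031 + 26
47: 5204359 = 47·110731 + 2
53: 5204359 = 53·98195 + 24
59: 5204359 = 59·88209 + 28
61: 5204359 = 61·85317 + 22
67: 5204359 = 67·77677

67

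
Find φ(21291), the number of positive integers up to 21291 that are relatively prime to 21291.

Factor: 21291 = 3 · 47 · 151.
φ(21291) = (3−1) · (47−1) · (151−1) = 2 · 46 · 150 = 13800.

13800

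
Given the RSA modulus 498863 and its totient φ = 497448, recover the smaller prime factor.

φ(n) = (p−1)(q−1) = n − (p+q) + 1, so p + q = 498863 − 497448 + 1 = 1416.
p and q are the roots of t² − 1416t + 498863 = 0.
Discriminant: 1416² − 4·498863 = 2005056 − 1995452 = 9604; √9604 = 98.
q = (1416 − 98)/2 = 659, p = (1416 + 98)/2 = 757.
Check: 659 · 757 = 498863.

659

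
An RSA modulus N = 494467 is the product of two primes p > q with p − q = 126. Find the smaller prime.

643

Since p = q + 126, we have 494467 = q(q + 126), so q² + 126q − 494467 = 0.
Discriminant: 126² + 4·494467 = 15876 + 1977868 = 1993744; √1993744 = 1412.
q = (−126 + 1412)/2 = 643, and p = q + 126 = 769.
Check: 643 · 769 = 494467.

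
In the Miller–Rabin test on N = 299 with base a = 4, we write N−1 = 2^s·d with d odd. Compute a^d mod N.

299 − 1 = 298 = 2^1 · 149, so d = 149.
4^1 ≡ 4 (mod 299)
4^2 ≡ 4^2 = 16 ≡ 16 (mod 299)
4^4 ≡ 16^2 = 256 ≡ 256 (mod 299)
4^8 ≡ 256^2 = 65536 ≡ 55 (mod 299)
4^16 ≡ 55^2 = 3025 ≡ 35 (mod 299)
4^32 ≡ 35^2 = 1225 ≡ 29 (mod 299)
4^64 ≡ 29^2 = 841 ≡ 243 (mod 299)
4^128 ≡ 243^2 = 59049 ≡ 146 (mod 299)
149 = 128 + 16 + 4 + 1 in binary powers of 2.
So 4^149 ≡ 146 · 35 · 256 · 4 ≡ 140 (mod 299).
Squaring chain: 140; never reaches −1, so base 4 is a Miller–Rabin witness that 299 is composite.

140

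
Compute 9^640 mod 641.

1

9^1 ≡ 9 (mod 641)
9^2 ≡ 9^2 = 81 ≡ 81 (mod 641)
9^4 ≡ 81^2 = 6561 ≡ 151 (mod 641)
9^8 ≡ 151^2 = 22801 ≡ 366 (mod 641)
9^16 ≡ 366^2 = 133956 ≡ 628 (mod 641)
9^32 ≡ 628^2 = 394384 ≡ 169 (mod 641)
9^64 ≡ 169^2 = 28561 ≡ 357 (mod 641)
9^128 ≡ 357^2 = 127449 ≡ 531 (mod 641)
9^256 ≡ 531^2 = 281961 ≡ 562 (mod 641)
9^512 ≡ 562^2 = 315844 ≡ 472 (mod 641)
640 = 512 + 128 in binary powers of 2.
So 9^640 ≡ 472 · 531 ≡ 1 (mod 641).
Since the result is 1, base 9 gives no evidence that 641 is composite.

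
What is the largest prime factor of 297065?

59

297065 = 5 · 59413
59413 = 19 · 3127
3127 = 53 · 59
59 is prime.
So 297065 = 5 · 19 · 53 · 59; the largest prime factor is 59.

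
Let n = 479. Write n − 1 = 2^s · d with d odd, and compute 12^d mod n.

1

479 − 1 = 478 = 2^1 · 239, so d = 239.
12^1 ≡ 12 (mod 479)
12^2 ≡ 12^2 = 144 ≡ 144 (mod 479)
12^4 ≡ 144^2 = 20736 ≡ 139 (mod 479)
12^8 ≡ 139^2 = 19321 ≡ 161 (mod 479)
12^16 ≡ 161^2 = 25921 ≡ 55 (mod 479)
12^32 ≡ 55^2 = 3025 ≡ 151 (mod 479)
12^64 ≡ 151^2 = 22801 ≡ 288 (mod 479)
12^128 ≡ 288^2 = 82944 ≡ 77 (mod 479)
239 = 128 + 64 + 32 + 8 + 4 + 2 + 1 in binary powers of 2.
So 12^239 ≡ 77 · 288 · 151 · 161 · 139 · 144 · 12 ≡ 1 (mod 479).
Since 12^d ≡ 1 (mod 479), base 12 does not prove 479 composite.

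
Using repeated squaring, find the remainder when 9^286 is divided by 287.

163

9^1 ≡ 9 (mod 287)
9^2 ≡ 9^2 = 81 ≡ 81 (mod 287)
9^4 ≡ 81^2 = 6561 ≡ 247 (mod 287)
9^8 ≡ 247^2 = 61009 ≡ 165 (mod 287)
9^16 ≡ 165^2 = 27225 ≡ 247 (mod 287)
9^32 ≡ 247^2 = 61009 ≡ 165 (mod 287)
9^64 ≡ 165^2 = 27225 ≡ 247 (mod 287)
9^128 ≡ 247^2 = 61009 ≡ 165 (mod 287)
9^256 ≡ 165^2 = 27225 ≡ 247 (mod 287)
286 = 256 + 16 + 8 + 4 + 2 in binary powers of 2.
So 9^286 ≡ 247 · 247 · 165 · 247 · 81 ≡ 163 (mod 287).
Since 163 ≠ 1, base 9 is a Fermat witness: 287 is composite.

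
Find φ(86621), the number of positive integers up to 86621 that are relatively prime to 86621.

Factor: 86621 = 19 · 47 · 97.
φ(86621) = (19−1) · (47−1) · (97−1) = 18 · 46 · 96 = 79488.

79488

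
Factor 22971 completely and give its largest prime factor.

31

22971 = 3 · 7657
7657 = 13 · 589
589 = 19 · 31
31 is prime.
So 22971 = 3 · 13 · 19 · 31; the largest prime factor is 31.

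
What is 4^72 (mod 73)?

1

4^1 ≡ 4 (mod 73)
4^2 ≡ 4^2 = 16 ≡ 16 (mod 73)
4^4 ≡ 16^2 = 256 ≡ 37 (mod 73)
4^8 ≡ 37^2 = 1369 ≡ 55 (mod 73)
4^16 ≡ 55^2 = 3025 ≡ 32 (mod 73)
4^32 ≡ 32^2 = 1024 ≡ 2 (mod 73)
4^64 ≡ 2^2 = 4 ≡ 4 (mod 73)
72 = 64 + 8 in binary powers of 2.
So 4^72 ≡ 4 · 55 ≡ 1 (mod 73).
Since the result is 1, base 4 gives no evidence that 73 is composite.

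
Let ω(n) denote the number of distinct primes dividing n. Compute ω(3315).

4

3315 = 3 · 1105
1105 = 5 · 221
221 = 13 · 17
3315 = 3 · 5 · 13 · 17, which has 4 distinct prime factors.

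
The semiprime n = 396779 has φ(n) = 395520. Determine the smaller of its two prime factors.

φ(n) = (p−1)(q−1) = n − (p+q) + 1, so p + q = 396779 − 395520 + 1 = 1260.
p and q are the roots of t² − 1260t + 396779 = 0.
Discriminant: 1260² − 4·396779 = 1587600 − 1587116 = 484; √484 = 22.
q = (1260 − 22)/2 = 619, p = (1260 + 22)/2 = 641.
Check: 619 · 641 = 396779.

619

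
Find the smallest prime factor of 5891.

5891 is odd.
Digit sum 23, not divisible by 3.
Ends in 1: not divisible by 5.
7: 5891 = 7·841 + 4
11: 5891 = 11·535 + 6
13: 5891 = 13·453 + 2
17: 5891 = 17·346 + 9
19: 5891 = 19·310 + 1
23: 5891 = 23·256 + 3
29: 5891 = 29·203 + 4
31: 5891 = 31·190 + 1
37: 5891 = 37·159 + 8
41: 5891 = 41·143 + 28
43: 5891 = 43·137

43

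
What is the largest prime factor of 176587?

73

176587 = 41 · 4307
4307 = 59 · 73
73 is prime.
So 176587 = 41 · 59 · 73; the largest prime factor is 73.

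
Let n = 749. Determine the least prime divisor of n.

749 is odd.
Digit sum 20, not divisible by 3.
Ends in 9: not divisible by 5.
7: 749 = 7·107

7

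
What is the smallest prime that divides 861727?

53

861727 is odd.
Digit sum 31, not divisible by 3.
Ends in 7: not divisible by 5.
7: 861727 = 7·123103 + 6
11: 861727 = 11·78338 + 9
13: 861727 = 13·66286 + 9
17: 861727 = 17·50689 + 14
19: 861727 = 19·45354 + 1
23: 861727 = 23·37466 + 9
29: 861727 = 29·29714 + 21
31: 861727 = 31·27797 + 20
37: 861727 = 37·23289 + 34
41: 861727 = 41·21017 + 30
43: 861727 = 43·20040 + 7
47: 861727 = 47·18334 + 29
53: 861727 = 53·16259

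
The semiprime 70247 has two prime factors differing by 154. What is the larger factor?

353

Since p = q + 154, we have 70247 = q(q + 154), so q² + 154q − 70247 = 0.
Discriminant: 154² + 4·70247 = 23716 + 280988 = 304704; √304704 = 552.
q = (−154 + 552)/2 = 199, and p = q + 154 = 353.
Check: 199 · 353 = 70247.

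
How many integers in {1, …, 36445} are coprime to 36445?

Factor: 36445 = 5 · 37 · 197.
φ(36445) = (5−1) · (37−1) · (197−1) = 4 · 36 · 196 = 28224.

28224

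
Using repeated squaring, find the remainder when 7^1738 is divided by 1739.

7^1 ≡ 7 (mod 1739)
7^2 ≡ 7^2 = 49 ≡ 49 (mod 1739)
7^4 ≡ 49^2 = 2401 ≡ 662 (mod 1739)
7^8 ≡ 662^2 = 438244 ≡ 16 (mod 1739)
7^16 ≡ 16^2 = 256 ≡ 256 (mod 1739)
7^32 ≡ 256^2 = 65536 ≡ 1193 (mod 1739)
7^64 ≡ 1193^2 = 1423249 ≡ 747 (mod 1739)
7^128 ≡ 747^2 = 558009 ≡ 1529 (mod 1739)
7^256 ≡ 1529^2 = 2337841 ≡ 625 (mod 1739)
7^512 ≡ 625^2 = 390625 ≡ 1089 (mod 1739)
7^1024 ≡ 1089^2 = 1185921 ≡ 1662 (mod 1739)
1738 = 1024 + 512 + 128 + 64 + 8 + 2 in binary powers of 2.
So 7^1738 ≡ 1662 · 1089 · 1529 · 747 · 16 · 49 ≡ 636 (mod 1739).
Since 636 ≠ 1, base 7 is a Fermat witness: 1739 is composite.

636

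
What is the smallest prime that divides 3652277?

59

3652277 is odd.
Digit sum 32, not divisible by 3.
Ends in 7: not divisible by 5.
7: 3652277 = 7·521753 + 6
11: 3652277 = 11·332025 + 2
13: 3652277 = 13·280944 + 5
17: 3652277 = 17·214839 + 14
19: 3652277 = 19·192225 + 2
23: 3652277 = 23·158794 + 15
29: 3652277 = 29·125940 + 17
31: 3652277 = 31·117815 + 12
37: 3652277 = 37·98710 + 7
41: 3652277 = 41·89079 + 38
43: 3652277 = 43·84936 + 29
47: 3652277 = 47·77708 + 1
53: 3652277 = 53·68910 + 47
59: 3652277 = 59·61903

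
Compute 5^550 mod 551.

5^1 ≡ 5 (mod 551)
5^2 ≡ 5^2 = 25 ≡ 25 (mod 551)
5^4 ≡ 25^2 = 625 ≡ 74 (mod 551)
5^8 ≡ 74^2 = 5476 ≡ 517 (mod 551)
5^16 ≡ 517^2 = 267289 ≡ 54 (mod 551)
5^32 ≡ 54^2 = 2916 ≡ 161 (mod 551)
5^64 ≡ 161^2 = 25921 ≡ 24 (mod 551)
5^128 ≡ 24^2 = 576 ≡ 25 (mod 551)
5^256 ≡ 25^2 = 625 ≡ 74 (mod 551)
5^512 ≡ 74^2 = 5476 ≡ 517 (mod 551)
550 = 512 + 32 + 4 + 2 in binary powers of 2.
So 5^550 ≡ 517 · 161 · 74 · 25 ≡ 480 (mod 551).
Since 480 ≠ 1, base 5 is a Fermat witness: 551 is composite.

480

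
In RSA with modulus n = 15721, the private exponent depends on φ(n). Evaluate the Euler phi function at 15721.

Factor: 15721 = 79 · 199.
φ(15721) = (79−1) · (199−1) = 78 · 198 = 15444.

15444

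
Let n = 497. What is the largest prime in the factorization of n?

71

497 = 7 · 71
71 is prime.
So 497 = 7 · 71; the largest prime factor is 71.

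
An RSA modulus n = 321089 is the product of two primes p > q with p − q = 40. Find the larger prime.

587

Since p = q + 40, we have 321089 = q(q + 40), so q² + 40q − 321089 = 0.
Discriminant: 40² + 4·321089 = 1600 + 1284356 = 1285956; √1285956 = 1134.
q = (−40 + 1134)/2 = 547, and p = q + 40 = 587.
Check: 547 · 587 = 321089.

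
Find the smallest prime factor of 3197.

23

3197 is odd.
Digit sum 20, not divisible by 3.
Ends in 7: not divisible by 5.
7: 3197 = 7·456 + 5
11: 3197 = 11·290 + 7
13: 3197 = 13·245 + 12
17: 3197 = 17·188 + 1
19: 3197 = 19·168 + 5
23: 3197 = 23·139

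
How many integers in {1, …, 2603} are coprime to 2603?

Factor: 2603 = 19 · 137.
φ(2603) = (19−1) · (137−1) = 18 · 136 = 2448.

2448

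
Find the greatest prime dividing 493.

29

493 = 17 · 29
29 is prime.
So 493 = 17 · 29; the largest prime factor is 29.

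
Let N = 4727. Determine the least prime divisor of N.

4727 is odd.
Digit sum 20, not divisible by 3.
Ends in 7: not divisible by 5.
7: 4727 = 7·675 + 2
11: 4727 = 11·429 + 8
13: 4727 = 13·363 + 8
17: 4727 = 17·278 + 1
19: 4727 = 19·248 + 15
23: 4727 = 23·205 + 12
29: 4727 = 29·163

29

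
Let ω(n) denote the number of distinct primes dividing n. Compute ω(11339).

3

11339 = 17 · 667
667 = 23 · 29
11339 = 17 · 23 · 29, which has 3 distinct prime factors.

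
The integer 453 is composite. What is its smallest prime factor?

3

453 is odd.
Digit sum 12, divisible by 3.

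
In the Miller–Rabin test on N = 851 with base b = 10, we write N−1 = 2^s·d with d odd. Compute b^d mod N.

359

851 − 1 = 850 = 2^1 · 425, so d = 425.
10^1 ≡ 10 (mod 851)
10^2 ≡ 10^2 = 100 ≡ 100 (mod 851)
10^4 ≡ 100^2 = 10000 ≡ 639 (mod 851)
10^8 ≡ 639^2 = 408321 ≡ 692 (mod 851)
10^16 ≡ 692^2 = 478864 ≡ 602 (mod 851)
10^32 ≡ 602^2 = 362404 ≡ 729 (mod 851)
10^64 ≡ 729^2 = 531441 ≡ 417 (mod 851)
10^128 ≡ 417^2 = 173889 ≡ 285 (mod 851)
10^256 ≡ 285^2 = 81225 ≡ 380 (mod 851)
425 = 256 + 128 + 32 + 8 + 1 in binary powers of 2.
So 10^425 ≡ 380 · 285 · 729 · 692 · 10 ≡ 359 (mod 851).
Squaring chain: 359; never reaches −1, so base 10 is a Miller–Rabin witness that 851 is composite.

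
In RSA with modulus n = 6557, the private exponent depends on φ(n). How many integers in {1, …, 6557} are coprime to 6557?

6396

Factor: 6557 = 79 · 83.
φ(6557) = (79−1) · (83−1) = 78 · 82 = 6396.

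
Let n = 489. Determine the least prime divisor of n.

489 is odd.
Digit sum 21, divisible by 3.

3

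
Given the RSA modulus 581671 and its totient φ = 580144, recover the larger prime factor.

φ(n) = (p−1)(q−1) = n − (p+q) + 1, so p + q = 581671 − 580144 + 1 = 1528.
p and q are the roots of t² − 1528t + 581671 = 0.
Discriminant: 1528² − 4·581671 = 2334784 − 2326684 = 8100; √8100 = 90.
q = (1528 − 90)/2 = 719, p = (1528 + 90)/2 = 809.
Check: 719 · 809 = 581671.

809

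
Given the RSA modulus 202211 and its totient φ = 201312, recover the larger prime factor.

φ(n) = (p−1)(q−1) = n − (p+q) + 1, so p + q = 202211 − 201312 + 1 = 900.
p and q are the roots of t² − 900t + 202211 = 0.
Discriminant: 900² − 4·202211 = 810000 − 808844 = 1156; √1156 = 34.
q = (900 − 34)/2 = 433, p = (900 + 34)/2 = 467.
Check: 433 · 467 = 202211.

467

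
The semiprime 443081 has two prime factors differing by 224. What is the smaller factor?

Since p = q + 224, we have 443081 = q(q + 224), so q² + 224q − 443081 = 0.
Discriminant: 224² + 4·443081 = 50176 + 1772324 = 1822500; √1822500 = 1350.
q = (−224 + 1350)/2 = 563, and p = q + 224 = 787.
Check: 563 · 787 = 443081.

563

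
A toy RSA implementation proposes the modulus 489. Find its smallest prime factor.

489 is odd.
Digit sum 21, divisible by 3.

3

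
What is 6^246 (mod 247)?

64

6^1 ≡ 6 (mod 247)
6^2 ≡ 6^2 = 36 ≡ 36 (mod 247)
6^4 ≡ 36^2 = 1296 ≡ 61 (mod 247)
6^8 ≡ 61^2 = 3721 ≡ 16 (mod 247)
6^16 ≡ 16^2 = 256 ≡ 9 (mod 247)
6^32 ≡ 9^2 = 81 ≡ 81 (mod 247)
6^64 ≡ 81^2 = 6561 ≡ 139 (mod 247)
6^128 ≡ 139^2 = 19321 ≡ 55 (mod 247)
246 = 128 + 64 + 32 + 16 + 4 + 2 in binary powers of 2.
So 6^246 ≡ 55 · 139 · 81 · 9 · 61 · 36 ≡ 64 (mod 247).
Since 64 ≠ 1, base 6 is a Fermat witness: 247 is composite.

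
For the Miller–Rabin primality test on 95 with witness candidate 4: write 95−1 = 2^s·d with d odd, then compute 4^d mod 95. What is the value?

54

95 − 1 = 94 = 2^1 · 47, so d = 47.
4^1 ≡ 4 (mod 95)
4^2 ≡ 4^2 = 16 ≡ 16 (mod 95)
4^4 ≡ 16^2 = 256 ≡ 66 (mod 95)
4^8 ≡ 66^2 = 4356 ≡ 81 (mod 95)
4^16 ≡ 81^2 = 6561 ≡ 6 (mod 95)
4^32 ≡ 6^2 = 36 ≡ 36 (mod 95)
47 = 32 + 8 + 4 + 2 + 1 in binary powers of 2.
So 4^47 ≡ 36 · 81 · 66 · 16 · 4 ≡ 54 (mod 95).
Squaring chain: 54; never reaches −1, so base 4 is a Miller–Rabin witness that 95 is composite.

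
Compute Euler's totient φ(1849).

Factor: 1849 = 43^2.
φ(1849) = 43^1·(43−1) = 1806.

1806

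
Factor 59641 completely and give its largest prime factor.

73

59641 = 19 · 3139
3139 = 43 · 73
73 is prime.
So 59641 = 19 · 43 · 73; the largest prime factor is 73.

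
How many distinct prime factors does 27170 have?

5

27170 = 2 · 13585
13585 = 5 · 2717
2717 = 11 · 247
247 = 13 · 19
27170 = 2 · 5 · 11 · 13 · 19, which has 5 distinct prime factors.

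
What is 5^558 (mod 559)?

5^1 ≡ 5 (mod 559)
5^2 ≡ 5^2 = 25 ≡ 25 (mod 559)
5^4 ≡ 25^2 = 625 ≡ 66 (mod 559)
5^8 ≡ 66^2 = 4356 ≡ 443 (mod 559)
5^16 ≡ 443^2 = 196249 ≡ 40 (mod 559)
5^32 ≡ 40^2 = 1600 ≡ 482 (mod 559)
5^64 ≡ 482^2 = 232324 ≡ 339 (mod 559)
5^128 ≡ 339^2 = 114921 ≡ 326 (mod 559)
5^256 ≡ 326^2 = 106276 ≡ 66 (mod 559)
5^512 ≡ 66^2 = 4356 ≡ 443 (mod 559)
558 = 512 + 32 + 8 + 4 + 2 in binary powers of 2.
So 5^558 ≡ 443 · 482 · 443 · 66 · 25 ≡ 428 (mod 559).
Since 428 ≠ 1, base 5 is a Fermat witness: 559 is composite.

428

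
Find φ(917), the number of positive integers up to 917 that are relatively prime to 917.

780

Factor: 917 = 7 · 131.
φ(917) = (7−1) · (131−1) = 6 · 130 = 780.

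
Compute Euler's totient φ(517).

Factor: 517 = 11 · 47.
φ(517) = (11−1) · (47−1) = 10 · 46 = 460.

460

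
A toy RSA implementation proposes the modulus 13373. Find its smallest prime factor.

13373 is odd.
Digit sum 17, not divisible by 3.
Ends in 3: not divisible by 5.
7: 13373 = 7·1910 + 3
11: 13373 = 11·1215 + 8
13: 13373 = 13·1028 + 9
17: 13373 = 17·786 + 11
19: 13373 = 19·703 + 16
23: 13373 = 23·581 + 10
29: 13373 = 29·461 + 4
31: 13373 = 31·431 + 12
37: 13373 = 37·361 + 16
41: 13373 = 41·326 + 7
43: 13373 = 43·311

43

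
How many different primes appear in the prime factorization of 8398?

4

8398 = 2 · 4199
4199 = 13 · 323
323 = 17 · 19
8398 = 2 · 13 · 17 · 19, which has 4 distinct prime factors.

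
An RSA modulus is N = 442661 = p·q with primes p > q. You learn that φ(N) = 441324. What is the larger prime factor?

φ(n) = (p−1)(q−1) = n − (p+q) + 1, so p + q = 442661 − 441324 + 1 = 1338.
p and q are the roots of t² − 1338t + 442661 = 0.
Discriminant: 1338² − 4·442661 = 1790244 − 1770644 = 19600; √19600 = 140.
q = (1338 − 140)/2 = 599, p = (1338 + 140)/2 = 739.
Check: 599 · 739 = 442661.

739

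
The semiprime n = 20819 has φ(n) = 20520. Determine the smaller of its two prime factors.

109

φ(n) = (p−1)(q−1) = n − (p+q) + 1, so p + q = 20819 − 20520 + 1 = 300.
p and q are the roots of t² − 300t + 20819 = 0.
Discriminant: 300² − 4·20819 = 90000 − 83276 = 6724; √6724 = 82.
q = (300 − 82)/2 = 109, p = (300 + 82)/2 = 191.
Check: 109 · 191 = 20819.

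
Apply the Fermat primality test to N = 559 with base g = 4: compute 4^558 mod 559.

4^1 ≡ 4 (mod 559)
4^2 ≡ 4^2 = 16 ≡ 16 (mod 559)
4^4 ≡ 16^2 = 256 ≡ 256 (mod 559)
4^8 ≡ 256^2 = 65536 ≡ 133 (mod 559)
4^16 ≡ 133^2 = 17689 ≡ 360 (mod 559)
4^32 ≡ 360^2 = 129600 ≡ 471 (mod 559)
4^64 ≡ 471^2 = 221841 ≡ 477 (mod 559)
4^128 ≡ 477^2 = 227529 ≡ 16 (mod 559)
4^256 ≡ 16^2 = 256 ≡ 256 (mod 559)
4^512 ≡ 256^2 = 65536 ≡ 133 (mod 559)
558 = 512 + 32 + 8 + 4 + 2 in binary powers of 2.
So 4^558 ≡ 133 · 471 · 133 · 256 · 16 ≡ 508 (mod 559).
Since 508 ≠ 1, base 4 is a Fermat witness: 559 is composite.

508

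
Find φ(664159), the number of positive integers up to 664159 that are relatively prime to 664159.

637440

Factor: 664159 = 41 · 97 · 167.
φ(664159) = (41−1) · (97−1) · (167−1) = 40 · 96 · 166 = 637440.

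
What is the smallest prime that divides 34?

34 is even: 2 divides it.

2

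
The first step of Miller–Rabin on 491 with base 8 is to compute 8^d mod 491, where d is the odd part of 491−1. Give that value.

490

491 − 1 = 490 = 2^1 · 245, so d = 245.
8^1 ≡ 8 (mod 491)
8^2 ≡ 8^2 = 64 ≡ 64 (mod 491)
8^4 ≡ 64^2 = 4096 ≡ 168 (mod 491)
8^8 ≡ 168^2 = 28224 ≡ 237 (mod 491)
8^16 ≡ 237^2 = 56169 ≡ 195 (mod 491)
8^32 ≡ 195^2 = 38025 ≡ 218 (mod 491)
8^64 ≡ 218^2 = 47524 ≡ 388 (mod 491)
8^128 ≡ 388^2 = 150544 ≡ 298 (mod 491)
245 = 128 + 64 + 32 + 16 + 4 + 1 in binary powers of 2.
So 8^245 ≡ 298 · 388 · 218 · 195 · 168 · 8 ≡ 490 (mod 491).
Since 8^d ≡ 490 (mod 491), base 8 does not prove 491 composite.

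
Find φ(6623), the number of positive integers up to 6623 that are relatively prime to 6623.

6408

Factor: 6623 = 37 · 179.
φ(6623) = (37−1) · (179−1) = 36 · 178 = 6408.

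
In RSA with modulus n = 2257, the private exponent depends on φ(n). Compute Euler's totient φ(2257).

Factor: 2257 = 37 · 61.
φ(2257) = (37−1) · (61−1) = 36 · 60 = 2160.

2160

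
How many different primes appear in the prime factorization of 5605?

5605 = 5 · 1121
1121 = 19 · 59
5605 = 5 · 19 · 59, which has 3 distinct prime factors.

3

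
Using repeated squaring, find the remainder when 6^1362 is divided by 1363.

6^1 ≡ 6 (mod 1363)
6^2 ≡ 6^2 = 36 ≡ 36 (mod 1363)
6^4 ≡ 36^2 = 1296 ≡ 1296 (mod 1363)
6^8 ≡ 1296^2 = 1679616 ≡ 400 (mod 1363)
6^16 ≡ 400^2 = 160000 ≡ 529 (mod 1363)
6^32 ≡ 529^2 = 279841 ≡ 426 (mod 1363)
6^64 ≡ 426^2 = 181476 ≡ 197 (mod 1363)
6^128 ≡ 197^2 = 38809 ≡ 645 (mod 1363)
6^256 ≡ 645^2 = 416025 ≡ 310 (mod 1363)
6^512 ≡ 310^2 = 96100 ≡ 690 (mod 1363)
6^1024 ≡ 690^2 = 476100 ≡ 413 (mod 1363)
1362 = 1024 + 256 + 64 + 16 + 2 in binary powers of 2.
So 6^1362 ≡ 413 · 310 · 197 · 529 · 36 ≡ 397 (mod 1363).
Since 397 ≠ 1, base 6 is a Fermat witness: 1363 is composite.

397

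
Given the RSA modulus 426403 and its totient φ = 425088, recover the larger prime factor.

739

φ(n) = (p−1)(q−1) = n − (p+q) + 1, so p + q = 426403 − 425088 + 1 = 1316.
p and q are the roots of t² − 1316t + 426403 = 0.
Discriminant: 1316² − 4·426403 = 1731856 − 1705612 = 26244; √26244 = 162.
q = (1316 − 162)/2 = 577, p = (1316 + 162)/2 = 739.
Check: 577 · 739 = 426403.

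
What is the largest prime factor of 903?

43

903 = 3 · 301
301 = 7 · 43
43 is prime.
So 903 = 3 · 7 · 43; the largest prime factor is 43.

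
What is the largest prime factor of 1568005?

97

1568005 = 5 · 313601
313601 = 53 · 5917
5917 = 61 · 97
97 is prime.
So 1568005 = 5 · 53 · 61 · 97; the largest prime factor is 97.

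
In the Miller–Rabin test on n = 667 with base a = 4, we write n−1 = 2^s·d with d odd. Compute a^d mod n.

179

667 − 1 = 666 = 2^1 · 333, so d = 333.
4^1 ≡ 4 (mod 667)
4^2 ≡ 4^2 = 16 ≡ 16 (mod 667)
4^4 ≡ 16^2 = 256 ≡ 256 (mod 667)
4^8 ≡ 256^2 = 65536 ≡ 170 (mod 667)
4^16 ≡ 170^2 = 28900 ≡ 219 (mod 667)
4^32 ≡ 219^2 = 47961 ≡ 604 (mod 667)
4^64 ≡ 604^2 = 364816 ≡ 634 (mod 667)
4^128 ≡ 634^2 = 401956 ≡ 422 (mod 667)
4^256 ≡ 422^2 = 178084 ≡ 662 (mod 667)
333 = 256 + 64 + 8 + 4 + 1 in binary powers of 2.
So 4^333 ≡ 662 · 634 · 170 · 256 · 4 ≡ 179 (mod 667).
Squaring chain: 179; never reaches −1, so base 4 is a Miller–Rabin witness that 667 is composite.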